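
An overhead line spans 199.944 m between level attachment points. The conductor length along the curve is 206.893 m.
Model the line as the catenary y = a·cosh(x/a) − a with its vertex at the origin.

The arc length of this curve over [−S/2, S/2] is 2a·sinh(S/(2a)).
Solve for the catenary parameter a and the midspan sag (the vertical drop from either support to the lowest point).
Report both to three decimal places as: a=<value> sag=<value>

a=220.057 sag=23.102

seed: a₀ = √(S³/(24(L−S))) = √(199.944³/(24·6.949)) = 218.925216
iter 1: u=0.456649  f(a)=+7.281e-02  f'(a)=-6.482e-02  a ← 218.925216 − (+7.281e-02/-6.482e-02) = 220.048601
iter 2: u=0.454318  f(a)=+5.643e-04  f'(a)=-6.382e-02  a ← 220.048601 − (+5.643e-04/-6.382e-02) = 220.057444
iter 3: u=0.454300  f(a)=+3.447e-08  f'(a)=-6.381e-02  a ← 220.057444 − (+3.447e-08/-6.381e-02) = 220.057444
iter 4: u=0.454300  f(a)=+0.000e+00  f'(a)=-6.381e-02  a ← 220.057444 − (+0.000e+00/-6.381e-02) = 220.057444
converged: |Δa| < 1e-12 after 4 iterations
sag = a·(cosh(S/(2a)) − 1) = 220.057444·(cosh(0.454300) − 1) = 23.101880
T_max/T_min = cosh(S/(2a)) = 1.104981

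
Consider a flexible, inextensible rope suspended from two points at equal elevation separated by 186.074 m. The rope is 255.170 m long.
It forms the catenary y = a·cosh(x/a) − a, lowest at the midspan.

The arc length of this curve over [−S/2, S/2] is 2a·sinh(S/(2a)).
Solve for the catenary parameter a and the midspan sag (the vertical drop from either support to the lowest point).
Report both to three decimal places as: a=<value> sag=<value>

seed: a₀ = √(S³/(24(L−S))) = √(186.074³/(24·69.096)) = 62.329905
iter 1: u=1.492654  f(a)=+8.119e+00  f'(a)=-2.752e+00  a ← 62.329905 − (+8.119e+00/-2.752e+00) = 65.279915
iter 2: u=1.425201  f(a)=+6.120e-01  f'(a)=-2.351e+00  a ← 65.279915 − (+6.120e-01/-2.351e+00) = 65.540160
iter 3: u=1.419542  f(a)=+4.103e-03  f'(a)=-2.320e+00  a ← 65.540160 − (+4.103e-03/-2.320e+00) = 65.541928
iter 4: u=1.419504  f(a)=+1.872e-07  f'(a)=-2.320e+00  a ← 65.541928 − (+1.872e-07/-2.320e+00) = 65.541929
iter 5: u=1.419504  f(a)=+2.842e-14  f'(a)=-2.320e+00  a ← 65.541929 − (+2.842e-14/-2.320e+00) = 65.541929
converged: |Δa| < 1e-12 after 5 iterations
sag = a·(cosh(S/(2a)) − 1) = 65.541929·(cosh(1.419504) − 1) = 77.893341
T_max/T_min = cosh(S/(2a)) = 2.188451

a=65.542 sag=77.893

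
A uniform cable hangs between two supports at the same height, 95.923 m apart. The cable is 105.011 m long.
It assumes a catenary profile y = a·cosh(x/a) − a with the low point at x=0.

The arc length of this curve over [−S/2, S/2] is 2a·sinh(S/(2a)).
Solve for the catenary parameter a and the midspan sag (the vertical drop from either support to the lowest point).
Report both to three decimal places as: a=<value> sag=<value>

seed: a₀ = √(S³/(24(L−S))) = √(95.923³/(24·9.088)) = 63.612776
iter 1: u=0.753960  f(a)=+2.618e-01  f'(a)=-3.023e-01  a ← 63.612776 − (+2.618e-01/-3.023e-01) = 64.478891
iter 2: u=0.743833  f(a)=+5.443e-03  f'(a)=-2.899e-01  a ← 64.478891 − (+5.443e-03/-2.899e-01) = 64.497670
iter 3: u=0.743616  f(a)=+2.464e-06  f'(a)=-2.896e-01  a ← 64.497670 − (+2.464e-06/-2.896e-01) = 64.497679
iter 4: u=0.743616  f(a)=+4.832e-13  f'(a)=-2.896e-01  a ← 64.497679 − (+4.832e-13/-2.896e-01) = 64.497679
converged: |Δa| < 1e-12 after 4 iterations
sag = a·(cosh(S/(2a)) − 1) = 64.497679·(cosh(0.743616) − 1) = 18.669491
T_max/T_min = cosh(S/(2a)) = 1.289460

a=64.498 sag=18.669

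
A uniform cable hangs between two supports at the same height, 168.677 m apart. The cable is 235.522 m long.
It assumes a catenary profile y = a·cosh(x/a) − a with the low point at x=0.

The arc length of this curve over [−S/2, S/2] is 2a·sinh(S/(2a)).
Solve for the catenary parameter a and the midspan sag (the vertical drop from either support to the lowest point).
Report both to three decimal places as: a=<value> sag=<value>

a=57.688 sag=73.444

seed: a₀ = √(S³/(24(L−S))) = √(168.677³/(24·66.845)) = 54.694508
iter 1: u=1.541992  f(a)=+8.412e+00  f'(a)=-3.077e+00  a ← 54.694508 − (+8.412e+00/-3.077e+00) = 57.428294
iter 2: u=1.468588  f(a)=+6.718e-01  f'(a)=-2.604e+00  a ← 57.428294 − (+6.718e-01/-2.604e+00) = 57.686340
iter 3: u=1.462019  f(a)=+5.107e-03  f'(a)=-2.564e+00  a ← 57.686340 − (+5.107e-03/-2.564e+00) = 57.688332
iter 4: u=1.461968  f(a)=+3.001e-07  f'(a)=-2.564e+00  a ← 57.688332 − (+3.001e-07/-2.564e+00) = 57.688332
iter 5: u=1.461968  f(a)=+2.842e-14  f'(a)=-2.564e+00  a ← 57.688332 − (+2.842e-14/-2.564e+00) = 57.688332
converged: |Δa| < 1e-12 after 5 iterations
sag = a·(cosh(S/(2a)) − 1) = 57.688332·(cosh(1.461968) − 1) = 73.443650
T_max/T_min = cosh(S/(2a)) = 2.273111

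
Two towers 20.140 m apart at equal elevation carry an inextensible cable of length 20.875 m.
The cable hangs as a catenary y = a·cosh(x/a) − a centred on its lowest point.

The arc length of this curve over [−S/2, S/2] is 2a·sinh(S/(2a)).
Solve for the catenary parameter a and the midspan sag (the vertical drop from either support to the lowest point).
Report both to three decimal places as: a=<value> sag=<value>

seed: a₀ = √(S³/(24(L−S))) = √(20.140³/(24·0.735)) = 21.519883
iter 1: u=0.467939  f(a)=+8.089e-03  f'(a)=-6.982e-02  a ← 21.519883 − (+8.089e-03/-6.982e-02) = 21.635746
iter 2: u=0.465433  f(a)=+6.579e-05  f'(a)=-6.868e-02  a ← 21.635746 − (+6.579e-05/-6.868e-02) = 21.636704
iter 3: u=0.465413  f(a)=+4.432e-09  f'(a)=-6.868e-02  a ← 21.636704 − (+4.432e-09/-6.868e-02) = 21.636704
iter 4: u=0.465413  f(a)=+0.000e+00  f'(a)=-6.868e-02  a ← 21.636704 − (+0.000e+00/-6.868e-02) = 21.636704
converged: |Δa| < 1e-12 after 4 iterations
sag = a·(cosh(S/(2a)) − 1) = 21.636704·(cosh(0.465413) − 1) = 2.385960
T_max/T_min = cosh(S/(2a)) = 1.110274

a=21.637 sag=2.386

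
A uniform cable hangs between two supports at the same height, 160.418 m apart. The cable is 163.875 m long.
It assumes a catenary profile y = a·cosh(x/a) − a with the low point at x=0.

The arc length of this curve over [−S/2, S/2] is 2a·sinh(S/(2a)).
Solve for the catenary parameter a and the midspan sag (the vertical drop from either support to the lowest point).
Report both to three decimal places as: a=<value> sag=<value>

a=223.779 sag=14.529

seed: a₀ = √(S³/(24(L−S))) = √(160.418³/(24·3.457)) = 223.061355
iter 1: u=0.359583  f(a)=+2.242e-02  f'(a)=-3.140e-02  a ← 223.061355 − (+2.242e-02/-3.140e-02) = 223.775348
iter 2: u=0.358435  f(a)=+1.081e-04  f'(a)=-3.110e-02  a ← 223.775348 − (+1.081e-04/-3.110e-02) = 223.778824
iter 3: u=0.358430  f(a)=+2.540e-09  f'(a)=-3.109e-02  a ← 223.778824 − (+2.540e-09/-3.109e-02) = 223.778824
iter 4: u=0.358430  f(a)=+0.000e+00  f'(a)=-3.109e-02  a ← 223.778824 − (+0.000e+00/-3.109e-02) = 223.778824
converged: |Δa| < 1e-12 after 4 iterations
sag = a·(cosh(S/(2a)) − 1) = 223.778824·(cosh(0.358430) − 1) = 14.529203
T_max/T_min = cosh(S/(2a)) = 1.064927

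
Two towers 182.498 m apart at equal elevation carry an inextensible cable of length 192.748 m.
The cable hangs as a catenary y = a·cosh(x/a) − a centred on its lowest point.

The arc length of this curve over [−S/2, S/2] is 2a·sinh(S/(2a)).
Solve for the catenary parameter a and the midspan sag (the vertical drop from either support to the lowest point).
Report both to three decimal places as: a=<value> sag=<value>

seed: a₀ = √(S³/(24(L−S))) = √(182.498³/(24·10.250)) = 157.188080
iter 1: u=0.580508  f(a)=+1.741e-01  f'(a)=-1.349e-01  a ← 157.188080 − (+1.741e-01/-1.349e-01) = 158.478997
iter 2: u=0.575780  f(a)=+2.168e-03  f'(a)=-1.315e-01  a ← 158.478997 − (+2.168e-03/-1.315e-01) = 158.495480
iter 3: u=0.575720  f(a)=+3.456e-07  f'(a)=-1.315e-01  a ← 158.495480 − (+3.456e-07/-1.315e-01) = 158.495483
iter 4: u=0.575720  f(a)=-2.842e-14  f'(a)=-1.315e-01  a ← 158.495483 − (-2.842e-14/-1.315e-01) = 158.495483
converged: |Δa| < 1e-12 after 4 iterations
sag = a·(cosh(S/(2a)) − 1) = 158.495483·(cosh(0.575720) − 1) = 27.000517
T_max/T_min = cosh(S/(2a)) = 1.170355

a=158.495 sag=27.001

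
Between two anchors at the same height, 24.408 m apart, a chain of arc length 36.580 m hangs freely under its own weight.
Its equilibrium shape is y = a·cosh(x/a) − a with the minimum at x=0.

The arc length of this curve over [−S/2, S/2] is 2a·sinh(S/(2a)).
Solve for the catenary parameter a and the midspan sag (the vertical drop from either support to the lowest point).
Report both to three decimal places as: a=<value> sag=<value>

a=7.532 sag=12.248

seed: a₀ = √(S³/(24(L−S))) = √(24.408³/(24·12.172)) = 7.055238
iter 1: u=1.729779  f(a)=+1.956e+00  f'(a)=-4.600e+00  a ← 7.055238 − (+1.956e+00/-4.600e+00) = 7.480557
iter 2: u=1.631429  f(a)=+1.909e-01  f'(a)=-3.742e+00  a ← 7.480557 − (+1.909e-01/-3.742e+00) = 7.531561
iter 3: u=1.620381  f(a)=+2.250e-03  f'(a)=-3.654e+00  a ← 7.531561 − (+2.250e-03/-3.654e+00) = 7.532177
iter 4: u=1.620249  f(a)=+3.210e-07  f'(a)=-3.653e+00  a ← 7.532177 − (+3.210e-07/-3.653e+00) = 7.532177
iter 5: u=1.620249  f(a)=+7.105e-15  f'(a)=-3.653e+00  a ← 7.532177 − (+7.105e-15/-3.653e+00) = 7.532177
converged: |Δa| < 1e-12 after 5 iterations
sag = a·(cosh(S/(2a)) − 1) = 7.532177·(cosh(1.620249) − 1) = 12.248060
T_max/T_min = cosh(S/(2a)) = 2.626098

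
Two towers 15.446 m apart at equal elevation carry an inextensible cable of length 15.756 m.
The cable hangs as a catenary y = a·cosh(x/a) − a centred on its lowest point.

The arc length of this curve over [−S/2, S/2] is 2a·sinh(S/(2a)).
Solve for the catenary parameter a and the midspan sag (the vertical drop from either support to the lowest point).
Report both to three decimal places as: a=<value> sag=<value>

seed: a₀ = √(S³/(24(L−S))) = √(15.446³/(24·0.310)) = 22.255511
iter 1: u=0.347015  f(a)=+1.872e-03  f'(a)=-2.820e-02  a ← 22.255511 − (+1.872e-03/-2.820e-02) = 22.321901
iter 2: u=0.345983  f(a)=+8.409e-06  f'(a)=-2.794e-02  a ← 22.321901 − (+8.409e-06/-2.794e-02) = 22.322202
iter 3: u=0.345978  f(a)=+1.714e-10  f'(a)=-2.794e-02  a ← 22.322202 − (+1.714e-10/-2.794e-02) = 22.322202
iter 4: u=0.345978  f(a)=+1.776e-15  f'(a)=-2.794e-02  a ← 22.322202 − (+1.776e-15/-2.794e-02) = 22.322202
converged: |Δa| < 1e-12 after 4 iterations
sag = a·(cosh(S/(2a)) − 1) = 22.322202·(cosh(0.345978) − 1) = 1.349376
T_max/T_min = cosh(S/(2a)) = 1.060450

a=22.322 sag=1.349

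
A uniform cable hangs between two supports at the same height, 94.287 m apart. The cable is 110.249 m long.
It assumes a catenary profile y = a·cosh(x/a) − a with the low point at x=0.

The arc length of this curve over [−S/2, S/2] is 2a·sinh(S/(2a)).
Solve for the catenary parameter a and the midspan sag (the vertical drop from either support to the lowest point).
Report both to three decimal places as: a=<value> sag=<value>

seed: a₀ = √(S³/(24(L−S))) = √(94.287³/(24·15.962)) = 46.776579
iter 1: u=1.007844  f(a)=+8.306e-01  f'(a)=-7.544e-01  a ← 46.776579 − (+8.306e-01/-7.544e-01) = 47.877579
iter 2: u=0.984668  f(a)=+3.023e-02  f'(a)=-7.004e-01  a ← 47.877579 − (+3.023e-02/-7.004e-01) = 47.920741
iter 3: u=0.983781  f(a)=+4.339e-05  f'(a)=-6.983e-01  a ← 47.920741 − (+4.339e-05/-6.983e-01) = 47.920803
iter 4: u=0.983779  f(a)=+8.971e-11  f'(a)=-6.983e-01  a ← 47.920803 − (+8.971e-11/-6.983e-01) = 47.920803
iter 5: u=0.983779  f(a)=+0.000e+00  f'(a)=-6.983e-01  a ← 47.920803 − (+0.000e+00/-6.983e-01) = 47.920803
converged: |Δa| < 1e-12 after 5 iterations
sag = a·(cosh(S/(2a)) − 1) = 47.920803·(cosh(0.983779) − 1) = 25.121061
T_max/T_min = cosh(S/(2a)) = 1.524220

a=47.921 sag=25.121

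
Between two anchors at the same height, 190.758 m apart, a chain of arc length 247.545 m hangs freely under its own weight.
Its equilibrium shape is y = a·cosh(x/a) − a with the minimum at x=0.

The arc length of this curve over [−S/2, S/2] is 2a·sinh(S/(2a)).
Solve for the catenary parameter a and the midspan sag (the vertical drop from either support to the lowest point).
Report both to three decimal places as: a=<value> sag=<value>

a=74.357 sag=70.033

seed: a₀ = √(S³/(24(L−S))) = √(190.758³/(24·56.787)) = 71.366444
iter 1: u=1.336468  f(a)=+5.293e+00  f'(a)=-1.894e+00  a ← 71.366444 − (+5.293e+00/-1.894e+00) = 74.160241
iter 2: u=1.286120  f(a)=+3.267e-01  f'(a)=-1.667e+00  a ← 74.160241 − (+3.267e-01/-1.667e+00) = 74.356181
iter 3: u=1.282731  f(a)=+1.425e-03  f'(a)=-1.653e+00  a ← 74.356181 − (+1.425e-03/-1.653e+00) = 74.357044
iter 4: u=1.282716  f(a)=+2.740e-08  f'(a)=-1.653e+00  a ← 74.357044 − (+2.740e-08/-1.653e+00) = 74.357044
iter 5: u=1.282716  f(a)=-2.842e-14  f'(a)=-1.653e+00  a ← 74.357044 − (-2.842e-14/-1.653e+00) = 74.357044
converged: |Δa| < 1e-12 after 5 iterations
sag = a·(cosh(S/(2a)) − 1) = 74.357044·(cosh(1.282716) − 1) = 70.033405
T_max/T_min = cosh(S/(2a)) = 1.941853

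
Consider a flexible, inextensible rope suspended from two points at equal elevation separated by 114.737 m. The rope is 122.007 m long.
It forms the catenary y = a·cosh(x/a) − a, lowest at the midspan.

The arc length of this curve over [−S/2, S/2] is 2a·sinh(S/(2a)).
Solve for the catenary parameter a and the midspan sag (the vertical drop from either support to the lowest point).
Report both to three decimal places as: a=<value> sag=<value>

a=93.914 sag=18.074

seed: a₀ = √(S³/(24(L−S))) = √(114.737³/(24·7.270)) = 93.042722
iter 1: u=0.616582  f(a)=+1.395e-01  f'(a)=-1.623e-01  a ← 93.042722 − (+1.395e-01/-1.623e-01) = 93.901967
iter 2: u=0.610940  f(a)=+1.955e-03  f'(a)=-1.578e-01  a ← 93.901967 − (+1.955e-03/-1.578e-01) = 93.914360
iter 3: u=0.610860  f(a)=+3.966e-07  f'(a)=-1.577e-01  a ← 93.914360 − (+3.966e-07/-1.577e-01) = 93.914362
iter 4: u=0.610860  f(a)=+0.000e+00  f'(a)=-1.577e-01  a ← 93.914362 − (+0.000e+00/-1.577e-01) = 93.914362
converged: |Δa| < 1e-12 after 4 iterations
sag = a·(cosh(S/(2a)) − 1) = 93.914362·(cosh(0.610860) − 1) = 18.073737
T_max/T_min = cosh(S/(2a)) = 1.192449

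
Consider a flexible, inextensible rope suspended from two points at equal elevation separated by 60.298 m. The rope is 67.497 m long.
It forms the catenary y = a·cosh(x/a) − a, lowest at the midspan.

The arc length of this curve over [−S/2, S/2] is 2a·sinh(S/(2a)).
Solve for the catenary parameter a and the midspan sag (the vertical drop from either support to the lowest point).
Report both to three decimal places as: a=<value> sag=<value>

seed: a₀ = √(S³/(24(L−S))) = √(60.298³/(24·7.199)) = 35.621537
iter 1: u=0.846370  f(a)=+2.623e-01  f'(a)=-4.339e-01  a ← 35.621537 − (+2.623e-01/-4.339e-01) = 36.226031
iter 2: u=0.832247  f(a)=+6.826e-03  f'(a)=-4.116e-01  a ← 36.226031 − (+6.826e-03/-4.116e-01) = 36.242615
iter 3: u=0.831866  f(a)=+4.896e-06  f'(a)=-4.110e-01  a ← 36.242615 − (+4.896e-06/-4.110e-01) = 36.242627
iter 4: u=0.831866  f(a)=+2.530e-12  f'(a)=-4.110e-01  a ← 36.242627 − (+2.530e-12/-4.110e-01) = 36.242627
converged: |Δa| < 1e-12 after 4 iterations
sag = a·(cosh(S/(2a)) − 1) = 36.242627·(cosh(0.831866) − 1) = 13.279987
T_max/T_min = cosh(S/(2a)) = 1.366419

a=36.243 sag=13.280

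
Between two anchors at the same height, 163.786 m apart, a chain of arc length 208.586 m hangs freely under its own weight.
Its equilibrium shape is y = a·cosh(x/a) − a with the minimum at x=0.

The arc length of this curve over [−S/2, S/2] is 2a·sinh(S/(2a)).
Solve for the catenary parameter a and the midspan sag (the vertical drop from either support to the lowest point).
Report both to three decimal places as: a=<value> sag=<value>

a=66.398 sag=57.237

seed: a₀ = √(S³/(24(L−S))) = √(163.786³/(24·44.800)) = 63.924971
iter 1: u=1.281080  f(a)=+3.823e+00  f'(a)=-1.646e+00  a ← 63.924971 − (+3.823e+00/-1.646e+00) = 66.248281
iter 2: u=1.236153  f(a)=+2.183e-01  f'(a)=-1.463e+00  a ← 66.248281 − (+2.183e-01/-1.463e+00) = 66.397553
iter 3: u=1.233374  f(a)=+8.072e-04  f'(a)=-1.452e+00  a ← 66.397553 − (+8.072e-04/-1.452e+00) = 66.398109
iter 4: u=1.233363  f(a)=+1.113e-08  f'(a)=-1.452e+00  a ← 66.398109 − (+1.113e-08/-1.452e+00) = 66.398109
iter 5: u=1.233363  f(a)=+0.000e+00  f'(a)=-1.452e+00  a ← 66.398109 − (+0.000e+00/-1.452e+00) = 66.398109
converged: |Δa| < 1e-12 after 5 iterations
sag = a·(cosh(S/(2a)) − 1) = 66.398109·(cosh(1.233363) − 1) = 57.237399
T_max/T_min = cosh(S/(2a)) = 1.862034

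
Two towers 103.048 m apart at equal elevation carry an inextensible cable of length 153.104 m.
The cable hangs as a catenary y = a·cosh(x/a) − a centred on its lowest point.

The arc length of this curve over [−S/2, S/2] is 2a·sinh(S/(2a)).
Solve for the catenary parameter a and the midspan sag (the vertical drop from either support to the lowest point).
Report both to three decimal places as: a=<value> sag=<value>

seed: a₀ = √(S³/(24(L−S))) = √(103.048³/(24·50.056)) = 30.180446
iter 1: u=1.707198  f(a)=+7.822e+00  f'(a)=-4.390e+00  a ← 30.180446 − (+7.822e+00/-4.390e+00) = 31.962098
iter 2: u=1.612034  f(a)=+7.461e-01  f'(a)=-3.589e+00  a ← 31.962098 − (+7.461e-01/-3.589e+00) = 32.169980
iter 3: u=1.601617  f(a)=+8.370e-03  f'(a)=-3.509e+00  a ← 32.169980 − (+8.370e-03/-3.509e+00) = 32.172365
iter 4: u=1.601499  f(a)=+1.080e-06  f'(a)=-3.508e+00  a ← 32.172365 − (+1.080e-06/-3.508e+00) = 32.172365
iter 5: u=1.601499  f(a)=+5.684e-14  f'(a)=-3.508e+00  a ← 32.172365 − (+5.684e-14/-3.508e+00) = 32.172365
converged: |Δa| < 1e-12 after 5 iterations
sag = a·(cosh(S/(2a)) − 1) = 32.172365·(cosh(1.601499) − 1) = 50.865396
T_max/T_min = cosh(S/(2a)) = 2.581028

a=32.172 sag=50.865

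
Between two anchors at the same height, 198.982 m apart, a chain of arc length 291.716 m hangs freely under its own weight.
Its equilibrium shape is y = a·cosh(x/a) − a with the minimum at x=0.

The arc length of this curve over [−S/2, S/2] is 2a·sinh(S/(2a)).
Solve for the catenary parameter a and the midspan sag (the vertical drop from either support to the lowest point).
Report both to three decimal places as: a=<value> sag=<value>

seed: a₀ = √(S³/(24(L−S))) = √(198.982³/(24·92.734)) = 59.497069
iter 1: u=1.672200  f(a)=+1.386e+01  f'(a)=-4.081e+00  a ← 59.497069 − (+1.386e+01/-4.081e+00) = 62.894332
iter 2: u=1.581875  f(a)=+1.276e+00  f'(a)=-3.361e+00  a ← 62.894332 − (+1.276e+00/-3.361e+00) = 63.273975
iter 3: u=1.572384  f(a)=+1.323e-02  f'(a)=-3.292e+00  a ← 63.273975 − (+1.323e-02/-3.292e+00) = 63.277995
iter 4: u=1.572284  f(a)=+1.455e-06  f'(a)=-3.291e+00  a ← 63.277995 − (+1.455e-06/-3.291e+00) = 63.277995
iter 5: u=1.572284  f(a)=+5.684e-14  f'(a)=-3.291e+00  a ← 63.277995 − (+5.684e-14/-3.291e+00) = 63.277995
converged: |Δa| < 1e-12 after 5 iterations
sag = a·(cosh(S/(2a)) − 1) = 63.277995·(cosh(1.572284) − 1) = 95.714649
T_max/T_min = cosh(S/(2a)) = 2.512606

a=63.278 sag=95.715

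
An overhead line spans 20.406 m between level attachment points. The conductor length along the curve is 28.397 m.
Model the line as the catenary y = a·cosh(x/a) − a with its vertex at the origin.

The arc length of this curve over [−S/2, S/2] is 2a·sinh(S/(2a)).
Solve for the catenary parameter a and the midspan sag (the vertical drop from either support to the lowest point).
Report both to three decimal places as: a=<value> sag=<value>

seed: a₀ = √(S³/(24(L−S))) = √(20.406³/(24·7.991)) = 6.656266
iter 1: u=1.532841  f(a)=+9.931e-01  f'(a)=-3.015e+00  a ← 6.656266 − (+9.931e-01/-3.015e+00) = 6.985674
iter 2: u=1.460560  f(a)=+7.848e-02  f'(a)=-2.555e+00  a ← 6.985674 − (+7.848e-02/-2.555e+00) = 7.016385
iter 3: u=1.454168  f(a)=+5.831e-04  f'(a)=-2.518e+00  a ← 7.016385 − (+5.831e-04/-2.518e+00) = 7.016617
iter 4: u=1.454120  f(a)=+3.271e-08  f'(a)=-2.517e+00  a ← 7.016617 − (+3.271e-08/-2.517e+00) = 7.016617
iter 5: u=1.454120  f(a)=+0.000e+00  f'(a)=-2.517e+00  a ← 7.016617 − (+0.000e+00/-2.517e+00) = 7.016617
converged: |Δa| < 1e-12 after 5 iterations
sag = a·(cosh(S/(2a)) − 1) = 7.016617·(cosh(1.454120) − 1) = 8.821007
T_max/T_min = cosh(S/(2a)) = 2.257160

a=7.017 sag=8.821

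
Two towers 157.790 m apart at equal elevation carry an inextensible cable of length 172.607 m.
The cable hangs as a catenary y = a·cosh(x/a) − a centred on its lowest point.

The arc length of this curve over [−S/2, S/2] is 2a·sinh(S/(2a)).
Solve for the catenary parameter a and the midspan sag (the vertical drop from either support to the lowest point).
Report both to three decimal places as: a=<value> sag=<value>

a=106.557 sag=30.566

seed: a₀ = √(S³/(24(L−S))) = √(157.790³/(24·14.817)) = 105.107439
iter 1: u=0.750613  f(a)=+4.231e-01  f'(a)=-2.981e-01  a ← 105.107439 − (+4.231e-01/-2.981e-01) = 106.526374
iter 2: u=0.740615  f(a)=+8.719e-03  f'(a)=-2.860e-01  a ← 106.526374 − (+8.719e-03/-2.860e-01) = 106.556864
iter 3: u=0.740403  f(a)=+3.877e-06  f'(a)=-2.857e-01  a ← 106.556864 − (+3.877e-06/-2.857e-01) = 106.556878
iter 4: u=0.740403  f(a)=+7.390e-13  f'(a)=-2.857e-01  a ← 106.556878 − (+7.390e-13/-2.857e-01) = 106.556878
converged: |Δa| < 1e-12 after 4 iterations
sag = a·(cosh(S/(2a)) − 1) = 106.556878·(cosh(0.740403) − 1) = 30.565922
T_max/T_min = cosh(S/(2a)) = 1.286851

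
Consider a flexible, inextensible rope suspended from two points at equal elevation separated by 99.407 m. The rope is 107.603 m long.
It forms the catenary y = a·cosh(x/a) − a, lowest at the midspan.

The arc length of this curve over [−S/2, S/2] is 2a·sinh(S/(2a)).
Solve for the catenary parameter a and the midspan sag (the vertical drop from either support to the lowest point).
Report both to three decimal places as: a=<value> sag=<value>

a=71.525 sag=17.976

seed: a₀ = √(S³/(24(L−S))) = √(99.407³/(24·8.196)) = 70.667358
iter 1: u=0.703345  f(a)=+2.051e-01  f'(a)=-2.436e-01  a ← 70.667358 − (+2.051e-01/-2.436e-01) = 71.509297
iter 2: u=0.695063  f(a)=+3.724e-03  f'(a)=-2.349e-01  a ← 71.509297 − (+3.724e-03/-2.349e-01) = 71.525151
iter 3: u=0.694909  f(a)=+1.277e-06  f'(a)=-2.347e-01  a ← 71.525151 − (+1.277e-06/-2.347e-01) = 71.525157
iter 4: u=0.694909  f(a)=+1.705e-13  f'(a)=-2.347e-01  a ← 71.525157 − (+1.705e-13/-2.347e-01) = 71.525157
converged: |Δa| < 1e-12 after 4 iterations
sag = a·(cosh(S/(2a)) − 1) = 71.525157·(cosh(0.694909) − 1) = 17.975957
T_max/T_min = cosh(S/(2a)) = 1.251324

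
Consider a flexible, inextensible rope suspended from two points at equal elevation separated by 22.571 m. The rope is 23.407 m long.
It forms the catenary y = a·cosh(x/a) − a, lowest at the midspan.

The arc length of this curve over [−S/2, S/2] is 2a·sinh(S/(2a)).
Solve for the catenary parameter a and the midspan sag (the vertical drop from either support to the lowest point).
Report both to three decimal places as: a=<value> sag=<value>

seed: a₀ = √(S³/(24(L−S))) = √(22.571³/(24·0.836)) = 23.939630
iter 1: u=0.471415  f(a)=+9.339e-03  f'(a)=-7.141e-02  a ← 23.939630 − (+9.339e-03/-7.141e-02) = 24.070411
iter 2: u=0.468854  f(a)=+7.708e-05  f'(a)=-7.023e-02  a ← 24.070411 − (+7.708e-05/-7.023e-02) = 24.071508
iter 3: u=0.468832  f(a)=+5.348e-09  f'(a)=-7.022e-02  a ← 24.071508 − (+5.348e-09/-7.022e-02) = 24.071508
iter 4: u=0.468832  f(a)=+0.000e+00  f'(a)=-7.022e-02  a ← 24.071508 − (+0.000e+00/-7.022e-02) = 24.071508
converged: |Δa| < 1e-12 after 4 iterations
sag = a·(cosh(S/(2a)) − 1) = 24.071508·(cosh(0.468832) − 1) = 2.694317
T_max/T_min = cosh(S/(2a)) = 1.111930

a=24.072 sag=2.694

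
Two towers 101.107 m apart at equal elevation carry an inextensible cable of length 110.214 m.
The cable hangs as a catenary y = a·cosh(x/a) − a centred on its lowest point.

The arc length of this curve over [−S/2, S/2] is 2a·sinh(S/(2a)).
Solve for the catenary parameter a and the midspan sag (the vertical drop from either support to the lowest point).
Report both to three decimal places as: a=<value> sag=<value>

a=69.677 sag=19.158

seed: a₀ = √(S³/(24(L−S))) = √(101.107³/(24·9.107)) = 68.766758
iter 1: u=0.735144  f(a)=+2.493e-01  f'(a)=-2.795e-01  a ← 68.766758 − (+2.493e-01/-2.795e-01) = 69.658759
iter 2: u=0.725731  f(a)=+4.933e-03  f'(a)=-2.685e-01  a ← 69.658759 − (+4.933e-03/-2.685e-01) = 69.677133
iter 3: u=0.725539  f(a)=+2.019e-06  f'(a)=-2.683e-01  a ← 69.677133 − (+2.019e-06/-2.683e-01) = 69.677140
iter 4: u=0.725539  f(a)=+3.268e-13  f'(a)=-2.683e-01  a ← 69.677140 − (+3.268e-13/-2.683e-01) = 69.677140
converged: |Δa| < 1e-12 after 4 iterations
sag = a·(cosh(S/(2a)) − 1) = 69.677140·(cosh(0.725539) − 1) = 19.158018
T_max/T_min = cosh(S/(2a)) = 1.274954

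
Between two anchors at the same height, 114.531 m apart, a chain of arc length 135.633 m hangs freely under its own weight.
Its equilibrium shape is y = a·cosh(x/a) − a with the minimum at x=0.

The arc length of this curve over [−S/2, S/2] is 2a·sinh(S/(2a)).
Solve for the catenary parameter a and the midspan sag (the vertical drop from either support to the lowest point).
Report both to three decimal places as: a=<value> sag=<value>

seed: a₀ = √(S³/(24(L−S))) = √(114.531³/(24·21.102)) = 54.464955
iter 1: u=1.051419  f(a)=+1.198e+00  f'(a)=-8.640e-01  a ← 54.464955 − (+1.198e+00/-8.640e-01) = 55.851036
iter 2: u=1.025326  f(a)=+4.724e-02  f'(a)=-7.971e-01  a ← 55.851036 − (+4.724e-02/-7.971e-01) = 55.910304
iter 3: u=1.024239  f(a)=+8.019e-05  f'(a)=-7.943e-01  a ← 55.910304 − (+8.019e-05/-7.943e-01) = 55.910405
iter 4: u=1.024237  f(a)=+2.319e-10  f'(a)=-7.943e-01  a ← 55.910405 − (+2.319e-10/-7.943e-01) = 55.910405
iter 5: u=1.024237  f(a)=+0.000e+00  f'(a)=-7.943e-01  a ← 55.910405 − (+0.000e+00/-7.943e-01) = 55.910405
converged: |Δa| < 1e-12 after 5 iterations
sag = a·(cosh(S/(2a)) − 1) = 55.910405·(cosh(1.024237) − 1) = 31.981865
T_max/T_min = cosh(S/(2a)) = 1.572020

a=55.910 sag=31.982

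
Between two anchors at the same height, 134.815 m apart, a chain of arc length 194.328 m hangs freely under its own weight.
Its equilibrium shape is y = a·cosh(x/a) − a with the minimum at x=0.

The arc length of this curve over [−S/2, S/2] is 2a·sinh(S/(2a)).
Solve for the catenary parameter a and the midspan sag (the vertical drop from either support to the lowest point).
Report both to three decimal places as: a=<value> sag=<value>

seed: a₀ = √(S³/(24(L−S))) = √(134.815³/(24·59.513)) = 41.418635
iter 1: u=1.627468  f(a)=+8.397e+00  f'(a)=-3.711e+00  a ← 41.418635 − (+8.397e+00/-3.711e+00) = 43.681718
iter 2: u=1.543151  f(a)=+7.374e-01  f'(a)=-3.085e+00  a ← 43.681718 − (+7.374e-01/-3.085e+00) = 43.920728
iter 3: u=1.534754  f(a)=+6.894e-03  f'(a)=-3.028e+00  a ← 43.920728 − (+6.894e-03/-3.028e+00) = 43.923005
iter 4: u=1.534674  f(a)=+6.152e-07  f'(a)=-3.027e+00  a ← 43.923005 − (+6.152e-07/-3.027e+00) = 43.923005
iter 5: u=1.534674  f(a)=+0.000e+00  f'(a)=-3.027e+00  a ← 43.923005 − (+0.000e+00/-3.027e+00) = 43.923005
converged: |Δa| < 1e-12 after 5 iterations
sag = a·(cosh(S/(2a)) − 1) = 43.923005·(cosh(1.534674) − 1) = 62.707541
T_max/T_min = cosh(S/(2a)) = 2.427670

a=43.923 sag=62.708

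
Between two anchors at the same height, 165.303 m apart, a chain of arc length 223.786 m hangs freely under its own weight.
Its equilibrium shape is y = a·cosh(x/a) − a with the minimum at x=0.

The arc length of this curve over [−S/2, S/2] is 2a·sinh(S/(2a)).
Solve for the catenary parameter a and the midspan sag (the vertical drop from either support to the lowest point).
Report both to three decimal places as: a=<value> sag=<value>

a=59.523 sag=67.217

seed: a₀ = √(S³/(24(L−S))) = √(165.303³/(24·58.483)) = 56.728417
iter 1: u=1.456968  f(a)=+6.530e+00  f'(a)=-2.534e+00  a ← 56.728417 − (+6.530e+00/-2.534e+00) = 59.305473
iter 2: u=1.393657  f(a)=+4.714e-01  f'(a)=-2.180e+00  a ← 59.305473 − (+4.714e-01/-2.180e+00) = 59.521665
iter 3: u=1.388595  f(a)=+2.878e-03  f'(a)=-2.154e+00  a ← 59.521665 − (+2.878e-03/-2.154e+00) = 59.523002
iter 4: u=1.388564  f(a)=+1.088e-07  f'(a)=-2.154e+00  a ← 59.523002 − (+1.088e-07/-2.154e+00) = 59.523002
iter 5: u=1.388564  f(a)=+0.000e+00  f'(a)=-2.154e+00  a ← 59.523002 − (+0.000e+00/-2.154e+00) = 59.523002
converged: |Δa| < 1e-12 after 5 iterations
sag = a·(cosh(S/(2a)) − 1) = 59.523002·(cosh(1.388564) − 1) = 67.217012
T_max/T_min = cosh(S/(2a)) = 2.129261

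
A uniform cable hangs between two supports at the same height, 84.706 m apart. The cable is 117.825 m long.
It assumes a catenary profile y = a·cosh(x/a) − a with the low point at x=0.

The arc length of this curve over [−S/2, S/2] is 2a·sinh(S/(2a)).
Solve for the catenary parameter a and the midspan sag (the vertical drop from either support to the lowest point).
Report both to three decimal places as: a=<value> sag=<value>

a=29.147 sag=36.582

seed: a₀ = √(S³/(24(L−S))) = √(84.706³/(24·33.119)) = 27.652031
iter 1: u=1.531642  f(a)=+4.109e+00  f'(a)=-3.007e+00  a ← 27.652031 − (+4.109e+00/-3.007e+00) = 29.018699
iter 2: u=1.459507  f(a)=+3.243e-01  f'(a)=-2.549e+00  a ← 29.018699 − (+3.243e-01/-2.549e+00) = 29.145906
iter 3: u=1.453137  f(a)=+2.402e-03  f'(a)=-2.511e+00  a ← 29.145906 − (+2.402e-03/-2.511e+00) = 29.146862
iter 4: u=1.453090  f(a)=+1.339e-07  f'(a)=-2.511e+00  a ← 29.146862 − (+1.339e-07/-2.511e+00) = 29.146862
iter 5: u=1.453090  f(a)=-1.421e-14  f'(a)=-2.511e+00  a ← 29.146862 − (-1.421e-14/-2.511e+00) = 29.146862
converged: |Δa| < 1e-12 after 5 iterations
sag = a·(cosh(S/(2a)) − 1) = 29.146862·(cosh(1.453090) − 1) = 36.581535
T_max/T_min = cosh(S/(2a)) = 2.255076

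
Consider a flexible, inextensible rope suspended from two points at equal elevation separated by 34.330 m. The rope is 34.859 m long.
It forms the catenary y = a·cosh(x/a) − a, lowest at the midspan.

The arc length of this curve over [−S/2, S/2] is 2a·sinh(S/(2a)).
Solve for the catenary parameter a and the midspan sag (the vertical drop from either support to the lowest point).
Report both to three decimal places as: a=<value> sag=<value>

seed: a₀ = √(S³/(24(L−S))) = √(34.330³/(24·0.529)) = 56.451729
iter 1: u=0.304065  f(a)=+2.451e-03  f'(a)=-1.892e-02  a ← 56.451729 − (+2.451e-03/-1.892e-02) = 56.581297
iter 2: u=0.303369  f(a)=+8.463e-06  f'(a)=-1.879e-02  a ← 56.581297 − (+8.463e-06/-1.879e-02) = 56.581747
iter 3: u=0.303366  f(a)=+1.017e-10  f'(a)=-1.878e-02  a ← 56.581747 − (+1.017e-10/-1.878e-02) = 56.581747
iter 4: u=0.303366  f(a)=+0.000e+00  f'(a)=-1.878e-02  a ← 56.581747 − (+0.000e+00/-1.878e-02) = 56.581747
converged: |Δa| < 1e-12 after 4 iterations
sag = a·(cosh(S/(2a)) − 1) = 56.581747·(cosh(0.303366) − 1) = 2.623671
T_max/T_min = cosh(S/(2a)) = 1.046370

a=56.582 sag=2.624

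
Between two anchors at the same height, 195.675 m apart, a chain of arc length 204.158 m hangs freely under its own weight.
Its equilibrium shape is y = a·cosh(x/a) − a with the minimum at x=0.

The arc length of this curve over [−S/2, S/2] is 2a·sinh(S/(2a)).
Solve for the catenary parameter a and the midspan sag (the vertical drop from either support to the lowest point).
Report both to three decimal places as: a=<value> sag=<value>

seed: a₀ = √(S³/(24(L−S))) = √(195.675³/(24·8.483)) = 191.832709
iter 1: u=0.510015  f(a)=+1.110e-01  f'(a)=-9.076e-02  a ← 191.832709 − (+1.110e-01/-9.076e-02) = 193.055815
iter 2: u=0.506783  f(a)=+1.071e-03  f'(a)=-8.902e-02  a ← 193.055815 − (+1.071e-03/-8.902e-02) = 193.067842
iter 3: u=0.506752  f(a)=+1.017e-07  f'(a)=-8.900e-02  a ← 193.067842 − (+1.017e-07/-8.900e-02) = 193.067843
iter 4: u=0.506752  f(a)=-2.842e-14  f'(a)=-8.900e-02  a ← 193.067843 − (-2.842e-14/-8.900e-02) = 193.067843
converged: |Δa| < 1e-12 after 4 iterations
sag = a·(cosh(S/(2a)) − 1) = 193.067843·(cosh(0.506752) − 1) = 25.324726
T_max/T_min = cosh(S/(2a)) = 1.131170

a=193.068 sag=25.325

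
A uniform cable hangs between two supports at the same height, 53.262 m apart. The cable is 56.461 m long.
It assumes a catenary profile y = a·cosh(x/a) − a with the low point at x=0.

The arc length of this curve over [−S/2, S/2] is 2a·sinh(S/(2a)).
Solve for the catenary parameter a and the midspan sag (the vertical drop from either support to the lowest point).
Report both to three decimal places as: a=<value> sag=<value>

a=44.756 sag=8.160

seed: a₀ = √(S³/(24(L−S))) = √(53.262³/(24·3.199)) = 44.362240
iter 1: u=0.600308  f(a)=+5.814e-02  f'(a)=-1.495e-01  a ← 44.362240 − (+5.814e-02/-1.495e-01) = 44.751159
iter 2: u=0.595091  f(a)=+7.734e-04  f'(a)=-1.455e-01  a ← 44.751159 − (+7.734e-04/-1.455e-01) = 44.756473
iter 3: u=0.595020  f(a)=+1.410e-07  f'(a)=-1.455e-01  a ← 44.756473 − (+1.410e-07/-1.455e-01) = 44.756474
iter 4: u=0.595020  f(a)=+7.105e-15  f'(a)=-1.455e-01  a ← 44.756474 − (+7.105e-15/-1.455e-01) = 44.756474
converged: |Δa| < 1e-12 after 4 iterations
sag = a·(cosh(S/(2a)) − 1) = 44.756474·(cosh(0.595020) − 1) = 8.159526
T_max/T_min = cosh(S/(2a)) = 1.182309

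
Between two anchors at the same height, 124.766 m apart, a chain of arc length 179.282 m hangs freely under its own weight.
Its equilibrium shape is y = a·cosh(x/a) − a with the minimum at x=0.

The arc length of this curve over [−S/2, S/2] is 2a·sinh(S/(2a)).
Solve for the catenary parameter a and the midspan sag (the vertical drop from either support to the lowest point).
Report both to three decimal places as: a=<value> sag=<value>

seed: a₀ = √(S³/(24(L−S))) = √(124.766³/(24·54.516)) = 38.528027
iter 1: u=1.619159  f(a)=+7.609e+00  f'(a)=-3.645e+00  a ← 38.528027 − (+7.609e+00/-3.645e+00) = 40.615622
iter 2: u=1.535936  f(a)=+6.622e-01  f'(a)=-3.036e+00  a ← 40.615622 − (+6.622e-01/-3.036e+00) = 40.833760
iter 3: u=1.527731  f(a)=+6.072e-03  f'(a)=-2.980e+00  a ← 40.833760 − (+6.072e-03/-2.980e+00) = 40.835797
iter 4: u=1.527655  f(a)=+5.208e-07  f'(a)=-2.980e+00  a ← 40.835797 − (+5.208e-07/-2.980e+00) = 40.835797
iter 5: u=1.527655  f(a)=+5.684e-14  f'(a)=-2.980e+00  a ← 40.835797 − (+5.684e-14/-2.980e+00) = 40.835797
converged: |Δa| < 1e-12 after 5 iterations
sag = a·(cosh(S/(2a)) − 1) = 40.835797·(cosh(1.527655) − 1) = 57.668371
T_max/T_min = cosh(S/(2a)) = 2.412201

a=40.836 sag=57.668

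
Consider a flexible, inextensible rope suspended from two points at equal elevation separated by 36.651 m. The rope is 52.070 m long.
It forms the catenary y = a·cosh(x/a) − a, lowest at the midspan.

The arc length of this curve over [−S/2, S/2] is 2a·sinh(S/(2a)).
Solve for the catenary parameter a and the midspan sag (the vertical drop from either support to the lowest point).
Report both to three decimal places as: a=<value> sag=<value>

seed: a₀ = √(S³/(24(L−S))) = √(36.651³/(24·15.419)) = 11.534400
iter 1: u=1.588769  f(a)=+2.067e+00  f'(a)=-3.412e+00  a ← 11.534400 − (+2.067e+00/-3.412e+00) = 12.140220
iter 2: u=1.509487  f(a)=+1.740e-01  f'(a)=-2.860e+00  a ← 12.140220 − (+1.740e-01/-2.860e+00) = 12.201075
iter 3: u=1.501958  f(a)=+1.484e-03  f'(a)=-2.811e+00  a ← 12.201075 − (+1.484e-03/-2.811e+00) = 12.201602
iter 4: u=1.501893  f(a)=+1.099e-07  f'(a)=-2.811e+00  a ← 12.201602 − (+1.099e-07/-2.811e+00) = 12.201602
iter 5: u=1.501893  f(a)=-7.105e-15  f'(a)=-2.811e+00  a ← 12.201602 − (-7.105e-15/-2.811e+00) = 12.201602
converged: |Δa| < 1e-12 after 5 iterations
sag = a·(cosh(S/(2a)) − 1) = 12.201602·(cosh(1.501893) − 1) = 16.550794
T_max/T_min = cosh(S/(2a)) = 2.356444

a=12.202 sag=16.551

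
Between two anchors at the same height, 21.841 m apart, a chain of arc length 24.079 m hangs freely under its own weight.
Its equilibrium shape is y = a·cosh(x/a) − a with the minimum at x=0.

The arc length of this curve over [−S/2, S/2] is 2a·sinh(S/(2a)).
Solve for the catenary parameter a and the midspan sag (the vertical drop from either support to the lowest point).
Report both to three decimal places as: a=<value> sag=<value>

a=14.137 sag=4.432

seed: a₀ = √(S³/(24(L−S))) = √(21.841³/(24·2.238)) = 13.927498
iter 1: u=0.784096  f(a)=+6.981e-02  f'(a)=-3.416e-01  a ← 13.927498 − (+6.981e-02/-3.416e-01) = 14.131882
iter 2: u=0.772756  f(a)=+1.566e-03  f'(a)=-3.264e-01  a ← 14.131882 − (+1.566e-03/-3.264e-01) = 14.136681
iter 3: u=0.772494  f(a)=+8.288e-07  f'(a)=-3.261e-01  a ← 14.136681 − (+8.288e-07/-3.261e-01) = 14.136684
iter 4: u=0.772494  f(a)=+2.274e-13  f'(a)=-3.261e-01  a ← 14.136684 − (+2.274e-13/-3.261e-01) = 14.136684
converged: |Δa| < 1e-12 after 4 iterations
sag = a·(cosh(S/(2a)) − 1) = 14.136684·(cosh(0.772494) − 1) = 4.431983
T_max/T_min = cosh(S/(2a)) = 1.313509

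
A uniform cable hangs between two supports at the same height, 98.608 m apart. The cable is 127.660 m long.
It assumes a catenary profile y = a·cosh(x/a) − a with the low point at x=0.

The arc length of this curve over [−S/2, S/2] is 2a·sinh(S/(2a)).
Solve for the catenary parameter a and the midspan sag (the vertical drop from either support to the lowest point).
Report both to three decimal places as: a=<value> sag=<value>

seed: a₀ = √(S³/(24(L−S))) = √(98.608³/(24·29.052)) = 37.082977
iter 1: u=1.329559  f(a)=+2.679e+00  f'(a)=-1.862e+00  a ← 37.082977 − (+2.679e+00/-1.862e+00) = 38.521589
iter 2: u=1.279906  f(a)=+1.638e-01  f'(a)=-1.641e+00  a ← 38.521589 − (+1.638e-01/-1.641e+00) = 38.621407
iter 3: u=1.276598  f(a)=+7.003e-04  f'(a)=-1.627e+00  a ← 38.621407 − (+7.003e-04/-1.627e+00) = 38.621837
iter 4: u=1.276584  f(a)=+1.293e-08  f'(a)=-1.627e+00  a ← 38.621837 − (+1.293e-08/-1.627e+00) = 38.621837
iter 5: u=1.276584  f(a)=-1.421e-14  f'(a)=-1.627e+00  a ← 38.621837 − (-1.421e-14/-1.627e+00) = 38.621837
converged: |Δa| < 1e-12 after 5 iterations
sag = a·(cosh(S/(2a)) − 1) = 38.621837·(cosh(1.276584) − 1) = 35.983224
T_max/T_min = cosh(S/(2a)) = 1.931681

a=38.622 sag=35.983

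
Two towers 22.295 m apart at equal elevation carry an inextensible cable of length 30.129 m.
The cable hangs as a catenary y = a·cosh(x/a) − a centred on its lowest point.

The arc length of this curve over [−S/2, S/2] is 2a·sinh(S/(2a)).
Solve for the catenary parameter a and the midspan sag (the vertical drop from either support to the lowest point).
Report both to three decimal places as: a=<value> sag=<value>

seed: a₀ = √(S³/(24(L−S))) = √(22.295³/(24·7.834)) = 7.677394
iter 1: u=1.451990  f(a)=+8.685e-01  f'(a)=-2.505e+00  a ← 7.677394 − (+8.685e-01/-2.505e+00) = 8.024136
iter 2: u=1.389246  f(a)=+6.230e-02  f'(a)=-2.157e+00  a ← 8.024136 − (+6.230e-02/-2.157e+00) = 8.053019
iter 3: u=1.384263  f(a)=+3.754e-04  f'(a)=-2.131e+00  a ← 8.053019 − (+3.754e-04/-2.131e+00) = 8.053195
iter 4: u=1.384233  f(a)=+1.381e-08  f'(a)=-2.131e+00  a ← 8.053195 − (+1.381e-08/-2.131e+00) = 8.053195
iter 5: u=1.384233  f(a)=+3.553e-15  f'(a)=-2.131e+00  a ← 8.053195 − (+3.553e-15/-2.131e+00) = 8.053195
converged: |Δa| < 1e-12 after 5 iterations
sag = a·(cosh(S/(2a)) − 1) = 8.053195·(cosh(1.384233) − 1) = 9.028758
T_max/T_min = cosh(S/(2a)) = 2.121140

a=8.053 sag=9.029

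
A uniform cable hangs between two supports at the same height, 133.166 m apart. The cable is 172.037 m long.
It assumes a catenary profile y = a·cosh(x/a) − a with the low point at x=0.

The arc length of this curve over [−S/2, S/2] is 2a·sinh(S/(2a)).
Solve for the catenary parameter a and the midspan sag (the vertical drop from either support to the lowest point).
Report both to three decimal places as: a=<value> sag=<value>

a=52.382 sag=48.331

seed: a₀ = √(S³/(24(L−S))) = √(133.166³/(24·38.871)) = 50.311997
iter 1: u=1.323402  f(a)=+3.549e+00  f'(a)=-1.833e+00  a ← 50.311997 − (+3.549e+00/-1.833e+00) = 52.248041
iter 2: u=1.274364  f(a)=+2.152e-01  f'(a)=-1.617e+00  a ← 52.248041 − (+2.152e-01/-1.617e+00) = 52.381088
iter 3: u=1.271127  f(a)=+9.035e-04  f'(a)=-1.604e+00  a ← 52.381088 − (+9.035e-04/-1.604e+00) = 52.381652
iter 4: u=1.271113  f(a)=+1.608e-08  f'(a)=-1.604e+00  a ← 52.381652 − (+1.608e-08/-1.604e+00) = 52.381652
iter 5: u=1.271113  f(a)=+2.842e-14  f'(a)=-1.604e+00  a ← 52.381652 − (+2.842e-14/-1.604e+00) = 52.381652
converged: |Δa| < 1e-12 after 5 iterations
sag = a·(cosh(S/(2a)) − 1) = 52.381652·(cosh(1.271113) − 1) = 48.330908
T_max/T_min = cosh(S/(2a)) = 1.922669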